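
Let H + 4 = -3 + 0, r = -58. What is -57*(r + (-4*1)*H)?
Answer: 1710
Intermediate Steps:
H = -7 (H = -4 + (-3 + 0) = -4 - 3 = -7)
-57*(r + (-4*1)*H) = -57*(-58 - 4*1*(-7)) = -57*(-58 - 4*(-7)) = -57*(-58 + 28) = -57*(-30) = 1710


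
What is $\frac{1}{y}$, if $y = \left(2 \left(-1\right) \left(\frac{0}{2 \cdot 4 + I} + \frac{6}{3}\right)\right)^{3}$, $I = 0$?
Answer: $- \frac{1}{64} \approx -0.015625$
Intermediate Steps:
$y = -64$ ($y = \left(2 \left(-1\right) \left(\frac{0}{2 \cdot 4 + 0} + \frac{6}{3}\right)\right)^{3} = \left(- 2 \left(\frac{0}{8 + 0} + 6 \cdot \frac{1}{3}\right)\right)^{3} = \left(- 2 \left(\frac{0}{8} + 2\right)\right)^{3} = \left(- 2 \left(0 \cdot \frac{1}{8} + 2\right)\right)^{3} = \left(- 2 \left(0 + 2\right)\right)^{3} = \left(\left(-2\right) 2\right)^{3} = \left(-4\right)^{3} = -64$)
$\frac{1}{y} = \frac{1}{-64} = - \frac{1}{64}$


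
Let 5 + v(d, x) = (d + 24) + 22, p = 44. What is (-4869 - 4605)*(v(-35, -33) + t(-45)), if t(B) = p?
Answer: -473700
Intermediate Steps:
v(d, x) = 41 + d (v(d, x) = -5 + ((d + 24) + 22) = -5 + ((24 + d) + 22) = -5 + (46 + d) = 41 + d)
t(B) = 44
(-4869 - 4605)*(v(-35, -33) + t(-45)) = (-4869 - 4605)*((41 - 35) + 44) = -9474*(6 + 44) = -9474*50 = -473700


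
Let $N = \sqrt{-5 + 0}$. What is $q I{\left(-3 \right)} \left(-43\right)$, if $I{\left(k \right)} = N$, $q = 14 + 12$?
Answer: $- 1118 i \sqrt{5} \approx - 2499.9 i$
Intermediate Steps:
$q = 26$
$N = i \sqrt{5}$ ($N = \sqrt{-5} = i \sqrt{5} \approx 2.2361 i$)
$I{\left(k \right)} = i \sqrt{5}$
$q I{\left(-3 \right)} \left(-43\right) = 26 i \sqrt{5} \left(-43\right) = - 1118 i \sqrt{5}$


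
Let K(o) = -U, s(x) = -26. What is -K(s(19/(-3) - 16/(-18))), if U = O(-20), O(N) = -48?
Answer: -48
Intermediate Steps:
U = -48
K(o) = 48 (K(o) = -1*(-48) = 48)
-K(s(19/(-3) - 16/(-18))) = -1*48 = -48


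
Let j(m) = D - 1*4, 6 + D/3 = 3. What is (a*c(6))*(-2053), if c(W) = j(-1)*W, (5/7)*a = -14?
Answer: -15693132/5 ≈ -3.1386e+6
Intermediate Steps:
D = -9 (D = -18 + 3*3 = -18 + 9 = -9)
a = -98/5 (a = (7/5)*(-14) = -98/5 ≈ -19.600)
j(m) = -13 (j(m) = -9 - 1*4 = -9 - 4 = -13)
c(W) = -13*W
(a*c(6))*(-2053) = -(-1274)*6/5*(-2053) = -98/5*(-78)*(-2053) = (7644/5)*(-2053) = -15693132/5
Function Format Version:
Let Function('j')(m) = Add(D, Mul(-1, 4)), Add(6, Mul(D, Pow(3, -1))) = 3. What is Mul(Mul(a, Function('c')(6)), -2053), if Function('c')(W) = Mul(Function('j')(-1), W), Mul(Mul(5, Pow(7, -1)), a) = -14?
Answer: Rational(-15693132, 5) ≈ -3.1386e+6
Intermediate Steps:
D = -9 (D = Add(-18, Mul(3, 3)) = Add(-18, 9) = -9)
a = Rational(-98, 5) (a = Mul(Rational(7, 5), -14) = Rational(-98, 5) ≈ -19.600)
Function('j')(m) = -13 (Function('j')(m) = Add(-9, Mul(-1, 4)) = Add(-9, -4) = -13)
Function('c')(W) = Mul(-13, W)
Mul(Mul(a, Function('c')(6)), -2053) = Mul(Mul(Rational(-98, 5), Mul(-13, 6)), -2053) = Mul(Mul(Rational(-98, 5), -78), -2053) = Mul(Rational(7644, 5), -2053) = Rational(-15693132, 5)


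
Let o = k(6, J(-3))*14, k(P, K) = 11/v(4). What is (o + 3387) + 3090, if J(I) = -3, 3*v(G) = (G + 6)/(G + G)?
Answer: 34233/5 ≈ 6846.6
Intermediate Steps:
v(G) = (6 + G)/(6*G) (v(G) = ((G + 6)/(G + G))/3 = ((6 + G)/((2*G)))/3 = ((6 + G)*(1/(2*G)))/3 = ((6 + G)/(2*G))/3 = (6 + G)/(6*G))
k(P, K) = 132/5 (k(P, K) = 11/(((⅙)*(6 + 4)/4)) = 11/(((⅙)*(¼)*10)) = 11/(5/12) = 11*(12/5) = 132/5)
o = 1848/5 (o = (132/5)*14 = 1848/5 ≈ 369.60)
(o + 3387) + 3090 = (1848/5 + 3387) + 3090 = 18783/5 + 3090 = 34233/5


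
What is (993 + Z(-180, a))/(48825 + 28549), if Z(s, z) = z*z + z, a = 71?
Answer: 555/7034 ≈ 0.078902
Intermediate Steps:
Z(s, z) = z + z² (Z(s, z) = z² + z = z + z²)
(993 + Z(-180, a))/(48825 + 28549) = (993 + 71*(1 + 71))/(48825 + 28549) = (993 + 71*72)/77374 = (993 + 5112)*(1/77374) = 6105*(1/77374) = 555/7034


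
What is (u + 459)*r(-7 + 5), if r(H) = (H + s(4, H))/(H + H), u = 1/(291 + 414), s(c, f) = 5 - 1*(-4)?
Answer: -566293/705 ≈ -803.25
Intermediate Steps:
s(c, f) = 9 (s(c, f) = 5 + 4 = 9)
u = 1/705 ≈ 0.0014184
r(H) = (9 + H)/(2*H) (r(H) = (H + 9)/(H + H) = (9 + H)/((2*H)) = (9 + H)*(1/(2*H)) = (9 + H)/(2*H))
(u + 459)*r(-7 + 5) = (1/705 + 459)*((9 + (-7 + 5))/(2*(-7 + 5))) = 323596*((1/2)*(9 - 2)/(-2))/705 = 323596*((1/2)*(-1/2)*7)/705 = (323596/705)*(-7/4) = -566293/705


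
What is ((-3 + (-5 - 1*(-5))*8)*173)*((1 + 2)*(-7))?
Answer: 10899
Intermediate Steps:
((-3 + (-5 - 1*(-5))*8)*173)*((1 + 2)*(-7)) = ((-3 + (-5 + 5)*8)*173)*(3*(-7)) = ((-3 + 0*8)*173)*(-21) = ((-3 + 0)*173)*(-21) = -3*173*(-21) = -519*(-21) = 10899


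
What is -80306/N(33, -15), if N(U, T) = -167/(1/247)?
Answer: 80306/41249 ≈ 1.9469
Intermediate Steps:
N(U, T) = -41249 (N(U, T) = -167/1/247 = -167*247 = -41249)
-80306/N(33, -15) = -80306/(-41249) = -80306*(-1/41249) = 80306/41249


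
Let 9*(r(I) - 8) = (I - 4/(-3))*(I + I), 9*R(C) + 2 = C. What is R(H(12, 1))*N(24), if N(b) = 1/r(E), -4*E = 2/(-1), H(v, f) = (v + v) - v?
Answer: 60/443 ≈ 0.13544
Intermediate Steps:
H(v, f) = v (H(v, f) = 2*v - v = v)
R(C) = -2/9 + C/9
E = ½ (E = -1/(2*(-1)) = -(-1)/2 = -¼*(-2) = ½ ≈ 0.50000)
r(I) = 8 + 2*I*(4/3 + I)/9 (r(I) = 8 + ((I - 4/(-3))*(I + I))/9 = 8 + ((I - 4*(-⅓))*(2*I))/9 = 8 + ((I + 4/3)*(2*I))/9 = 8 + ((4/3 + I)*(2*I))/9 = 8 + (2*I*(4/3 + I))/9 = 8 + 2*I*(4/3 + I)/9)
N(b) = 54/443 (N(b) = 1/(8 + 2*(½)²/9 + (8/27)*(½)) = 1/(8 + (2/9)*(¼) + 4/27) = 1/(8 + 1/18 + 4/27) = 1/(443/54) = 54/443)
R(H(12, 1))*N(24) = (-2/9 + (⅑)*12)*(54/443) = (-2/9 + 4/3)*(54/443) = (10/9)*(54/443) = 60/443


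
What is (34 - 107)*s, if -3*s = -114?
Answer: -2774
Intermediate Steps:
s = 38 (s = -⅓*(-114) = 38)
(34 - 107)*s = (34 - 107)*38 = -73*38 = -2774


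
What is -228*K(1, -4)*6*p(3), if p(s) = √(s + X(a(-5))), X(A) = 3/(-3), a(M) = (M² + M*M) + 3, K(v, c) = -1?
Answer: 1368*√2 ≈ 1934.6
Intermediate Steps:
a(M) = 3 + 2*M² (a(M) = (M² + M²) + 3 = 2*M² + 3 = 3 + 2*M²)
X(A) = -1 (X(A) = 3*(-⅓) = -1)
p(s) = √(-1 + s) (p(s) = √(s - 1) = √(-1 + s))
-228*K(1, -4)*6*p(3) = -228*(-1*6)*√(-1 + 3) = -(-1368)*√2 = 1368*√2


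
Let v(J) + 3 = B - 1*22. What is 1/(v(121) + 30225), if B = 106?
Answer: 1/30306 ≈ 3.2997e-5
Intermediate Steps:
v(J) = 81 (v(J) = -3 + (106 - 1*22) = -3 + (106 - 22) = -3 + 84 = 81)
1/(v(121) + 30225) = 1/(81 + 30225) = 1/30306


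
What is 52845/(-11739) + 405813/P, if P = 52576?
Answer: 50909233/15825376 ≈ 3.2169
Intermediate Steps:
52845/(-11739) + 405813/P = 52845/(-11739) + 405813/52576 = 52845*(-1/11739) + 405813*(1/52576) = -1355/301 + 405813/52576 = 50909233/15825376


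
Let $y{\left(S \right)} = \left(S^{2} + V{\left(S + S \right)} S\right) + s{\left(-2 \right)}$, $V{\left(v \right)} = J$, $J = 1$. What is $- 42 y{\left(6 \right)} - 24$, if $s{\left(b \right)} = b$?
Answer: $-1704$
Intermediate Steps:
$V{\left(v \right)} = 1$
$y{\left(S \right)} = -2 + S + S^{2}$ ($y{\left(S \right)} = \left(S^{2} + 1 S\right) - 2 = \left(S^{2} + S\right) - 2 = \left(S + S^{2}\right) - 2 = -2 + S + S^{2}$)
$- 42 y{\left(6 \right)} - 24 = - 42 \left(-2 + 6 + 6^{2}\right) - 24 = - 42 \left(-2 + 6 + 36\right) - 24 = \left(-42\right) 40 - 24 = -1680 - 24 = -1704$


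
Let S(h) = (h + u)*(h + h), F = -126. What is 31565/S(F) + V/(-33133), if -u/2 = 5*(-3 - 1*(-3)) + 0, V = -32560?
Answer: 2079688265/1052039016 ≈ 1.9768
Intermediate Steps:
u = 0 (u = -2*(5*(-3 - 1*(-3)) + 0) = -2*(5*(-3 + 3) + 0) = -2*(5*0 + 0) = -2*(0 + 0) = -2*0 = 0)
S(h) = 2*h**2 (S(h) = (h + 0)*(h + h) = h*(2*h) = 2*h**2)
31565/S(F) + V/(-33133) = 31565/((2*(-126)**2)) - 32560/(-33133) = 31565/((2*15876)) - 32560*(-1/33133) = 31565/31752 + 32560/33133 = 2079688265/1052039016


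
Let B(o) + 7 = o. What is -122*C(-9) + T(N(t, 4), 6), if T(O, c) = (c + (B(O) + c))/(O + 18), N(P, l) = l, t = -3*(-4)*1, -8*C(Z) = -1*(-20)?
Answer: 6719/22 ≈ 305.41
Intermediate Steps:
B(o) = -7 + o
C(Z) = -5/2 (C(Z) = -(-1)*(-20)/8 = -⅛*20 = -5/2)
t = 12 (t = 12*1 = 12)
T(O, c) = (-7 + O + 2*c)/(18 + O) (T(O, c) = (c + ((-7 + O) + c))/(O + 18) = (c + (-7 + O + c))/(18 + O) = (-7 + O + 2*c)/(18 + O))
-122*C(-9) + T(N(t, 4), 6) = -122*(-5/2) + (-7 + 4 + 2*6)/(18 + 4) = 305 + (-7 + 4 + 12)/22 = 305 + (1/22)*9 = 305 + 9/22 = 6719/22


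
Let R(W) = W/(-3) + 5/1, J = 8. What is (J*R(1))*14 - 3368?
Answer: -8536/3 ≈ -2845.3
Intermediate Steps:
R(W) = 5 - W/3 (R(W) = W*(-1/3) + 5*1 = -W/3 + 5 = 5 - W/3)
(J*R(1))*14 - 3368 = (8*(5 - 1/3*1))*14 - 3368 = (8*(5 - 1/3))*14 - 3368 = (8*(14/3))*14 - 3368 = (112/3)*14 - 3368 = 1568/3 - 3368 = -8536/3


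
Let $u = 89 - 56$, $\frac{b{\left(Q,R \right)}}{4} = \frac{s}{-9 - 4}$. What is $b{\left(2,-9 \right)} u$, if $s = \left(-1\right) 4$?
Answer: $\frac{528}{13} \approx 40.615$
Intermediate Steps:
$s = -4$
$b{\left(Q,R \right)} = \frac{16}{13}$ ($b{\left(Q,R \right)} = 4 \left(- \frac{4}{-9 - 4}\right) = 4 \left(- \frac{4}{-13}\right) = 4 \left(\left(-4\right) \left(- \frac{1}{13}\right)\right) = 4 \cdot \frac{4}{13} = \frac{16}{13}$)
$u = 33$
$b{\left(2,-9 \right)} u = \frac{16}{13} \cdot 33 = \frac{528}{13}$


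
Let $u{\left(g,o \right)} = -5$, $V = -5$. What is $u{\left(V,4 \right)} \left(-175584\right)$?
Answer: $877920$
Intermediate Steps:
$u{\left(V,4 \right)} \left(-175584\right) = \left(-5\right) \left(-175584\right) = 877920$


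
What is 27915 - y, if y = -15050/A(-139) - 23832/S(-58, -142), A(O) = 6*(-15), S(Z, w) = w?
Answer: 17623586/639 ≈ 27580.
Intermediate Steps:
A(O) = -90
y = 214099/639 (y = -15050/(-90) - 23832/(-142) = -15050*(-1/90) - 23832*(-1/142) = 1505/9 + 11916/71 = 214099/639 ≈ 335.05)
27915 - y = 27915 - 1*214099/639 = 27915 - 214099/639 = 17623586/639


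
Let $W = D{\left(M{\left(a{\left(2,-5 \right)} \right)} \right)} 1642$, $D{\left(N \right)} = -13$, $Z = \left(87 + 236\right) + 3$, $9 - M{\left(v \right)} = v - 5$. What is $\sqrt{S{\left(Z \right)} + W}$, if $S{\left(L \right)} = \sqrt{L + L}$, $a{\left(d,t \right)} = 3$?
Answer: $\sqrt{-21346 + 2 \sqrt{163}} \approx 146.02 i$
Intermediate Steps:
$M{\left(v \right)} = 14 - v$ ($M{\left(v \right)} = 9 - \left(v - 5\right) = 9 - \left(-5 + v\right) = 14 - v$)
$Z = 326$ ($Z = 323 + 3 = 326$)
$S{\left(L \right)} = \sqrt{2} \sqrt{L}$ ($S{\left(L \right)} = \sqrt{2 L} = \sqrt{2} \sqrt{L}$)
$W = -21346$ ($W = \left(-13\right) 1642 = -21346$)
$\sqrt{S{\left(Z \right)} + W} = \sqrt{\sqrt{2} \sqrt{326} - 21346} = \sqrt{2 \sqrt{163} - 21346} = \sqrt{-21346 + 2 \sqrt{163}}$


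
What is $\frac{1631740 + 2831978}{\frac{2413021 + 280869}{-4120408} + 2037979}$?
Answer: $\frac{3065389892824}{1399550380257} \approx 2.1903$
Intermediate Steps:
$\frac{1631740 + 2831978}{\frac{2413021 + 280869}{-4120408} + 2037979} = \frac{4463718}{2693890 \left(- \frac{1}{4120408}\right) + 2037979} = \frac{4463718}{- \frac{1346945}{2060204} + 2037979} = \frac{4463718}{\frac{4198651140771}{2060204}} = 4463718 \cdot \frac{2060204}{4198651140771} = \frac{3065389892824}{1399550380257}$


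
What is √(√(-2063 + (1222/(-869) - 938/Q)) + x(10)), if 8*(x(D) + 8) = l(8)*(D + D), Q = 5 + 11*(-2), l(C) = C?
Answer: √(2618898348 + 44319*I*√48721930147)/14773 ≈ 5.4038 + 4.1475*I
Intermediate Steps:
Q = -17 (Q = 5 - 22 = -17)
x(D) = -8 + 2*D (x(D) = -8 + (8*(D + D))/8 = -8 + (8*(2*D))/8 = -8 + (16*D)/8 = -8 + 2*D)
√(√(-2063 + (1222/(-869) - 938/Q)) + x(10)) = √(√(-2063 + (1222/(-869) - 938/(-17))) + (-8 + 2*10)) = √(√(-2063 + (1222*(-1/869) - 938*(-1/17))) + (-8 + 20)) = √(√(-2063 + (-1222/869 + 938/17)) + 12) = √(√(-2063 + 794348/14773) + 12) = √(√(-29682351/14773) + 12) = √(3*I*√48721930147/14773 + 12) = √(12 + 3*I*√48721930147/14773)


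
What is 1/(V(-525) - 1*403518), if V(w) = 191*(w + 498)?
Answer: -1/408675 ≈ -2.4469e-6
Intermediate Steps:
V(w) = 95118 + 191*w (V(w) = 191*(498 + w) = 95118 + 191*w)
1/(V(-525) - 1*403518) = 1/((95118 + 191*(-525)) - 1*403518) = 1/((95118 - 100275) - 403518) = 1/(-5157 - 403518) = 1/(-408675) = -1/408675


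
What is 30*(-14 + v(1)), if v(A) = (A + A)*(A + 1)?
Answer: -300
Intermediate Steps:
v(A) = 2*A*(1 + A) (v(A) = (2*A)*(1 + A) = 2*A*(1 + A))
30*(-14 + v(1)) = 30*(-14 + 2*1*(1 + 1)) = 30*(-14 + 2*1*2) = 30*(-14 + 4) = 30*(-10) = -300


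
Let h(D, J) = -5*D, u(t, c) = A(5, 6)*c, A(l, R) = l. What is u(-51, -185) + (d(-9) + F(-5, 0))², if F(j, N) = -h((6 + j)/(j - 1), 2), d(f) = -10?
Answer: -29075/36 ≈ -807.64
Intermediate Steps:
u(t, c) = 5*c
F(j, N) = 5*(6 + j)/(-1 + j) (F(j, N) = -(-5)*(6 + j)/(j - 1) = -(-5)*(6 + j)/(-1 + j) = 5*(6 + j)/(-1 + j))
u(-51, -185) + (d(-9) + F(-5, 0))² = 5*(-185) + (-10 + 5*(6 - 5)/(-1 - 5))² = -925 + (-10 + 5*1/(-6))² = -925 + (-10 + 5*(-⅙)*1)² = -925 + (-10 - ⅚)² = -925 + (-65/6)² = -925 + 4225/36 = -29075/36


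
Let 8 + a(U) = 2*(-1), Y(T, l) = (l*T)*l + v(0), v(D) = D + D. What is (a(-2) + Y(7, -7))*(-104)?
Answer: -34632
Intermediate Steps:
v(D) = 2*D
Y(T, l) = T*l**2 (Y(T, l) = (l*T)*l + 2*0 = (T*l)*l + 0 = T*l**2 + 0 = T*l**2)
a(U) = -10 (a(U) = -8 + 2*(-1) = -8 - 2 = -10)
(a(-2) + Y(7, -7))*(-104) = (-10 + 7*(-7)**2)*(-104) = (-10 + 7*49)*(-104) = (-10 + 343)*(-104) = 333*(-104) = -34632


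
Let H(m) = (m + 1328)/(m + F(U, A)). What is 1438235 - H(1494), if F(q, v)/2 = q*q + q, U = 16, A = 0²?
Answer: 1465560054/1019 ≈ 1.4382e+6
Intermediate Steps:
A = 0
F(q, v) = 2*q + 2*q² (F(q, v) = 2*(q*q + q) = 2*(q² + q) = 2*(q + q²) = 2*q + 2*q²)
H(m) = (1328 + m)/(544 + m) (H(m) = (m + 1328)/(m + 2*16*(1 + 16)) = (1328 + m)/(m + 2*16*17) = (1328 + m)/(m + 544) = (1328 + m)/(544 + m))
1438235 - H(1494) = 1438235 - (1328 + 1494)/(544 + 1494) = 1438235 - 2822/2038 = 1438235 - 1*1411/1019 = 1438235 - 1411/1019 = 1465560054/1019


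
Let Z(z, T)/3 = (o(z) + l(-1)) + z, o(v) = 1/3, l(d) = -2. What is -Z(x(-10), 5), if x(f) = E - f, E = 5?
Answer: -40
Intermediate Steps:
x(f) = 5 - f
o(v) = 1/3
Z(z, T) = -5 + 3*z (Z(z, T) = 3*((1/3 - 2) + z) = 3*(-5/3 + z) = -5 + 3*z)
-Z(x(-10), 5) = -(-5 + 3*(5 - 1*(-10))) = -(-5 + 3*(5 + 10)) = -(-5 + 3*15) = -(-5 + 45) = -1*40 = -40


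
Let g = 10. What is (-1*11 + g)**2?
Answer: 1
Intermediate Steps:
(-1*11 + g)**2 = (-1*11 + 10)**2 = (-11 + 10)**2 = (-1)**2 = 1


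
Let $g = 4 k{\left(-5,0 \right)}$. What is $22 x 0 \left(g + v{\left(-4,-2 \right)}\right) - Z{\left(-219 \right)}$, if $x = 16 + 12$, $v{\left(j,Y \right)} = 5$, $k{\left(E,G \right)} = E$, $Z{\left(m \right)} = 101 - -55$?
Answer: $-156$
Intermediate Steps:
$Z{\left(m \right)} = 156$ ($Z{\left(m \right)} = 101 + 55 = 156$)
$g = -20$ ($g = 4 \left(-5\right) = -20$)
$x = 28$
$22 x 0 \left(g + v{\left(-4,-2 \right)}\right) - Z{\left(-219 \right)} = 22 \cdot 28 \cdot 0 \left(-20 + 5\right) - 156 = 616 \cdot 0 \left(-15\right) - 156 = 616 \cdot 0 - 156 = 0 - 156 = -156$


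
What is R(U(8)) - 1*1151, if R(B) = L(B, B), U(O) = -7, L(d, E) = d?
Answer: -1158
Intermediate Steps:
R(B) = B
R(U(8)) - 1*1151 = -7 - 1*1151 = -7 - 1151 = -1158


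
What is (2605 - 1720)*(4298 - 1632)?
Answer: 2359410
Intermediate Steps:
(2605 - 1720)*(4298 - 1632) = 885*2666 = 2359410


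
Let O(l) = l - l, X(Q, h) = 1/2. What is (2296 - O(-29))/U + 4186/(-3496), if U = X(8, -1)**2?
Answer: 697893/76 ≈ 9182.8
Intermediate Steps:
X(Q, h) = 1/2
O(l) = 0
U = 1/4 (U = (1/2)**2 = 1/4 ≈ 0.25000)
(2296 - O(-29))/U + 4186/(-3496) = (2296 - 1*0)/(1/4) + 4186/(-3496) = (2296 + 0)*4 + 4186*(-1/3496) = 2296*4 - 91/76 = 9184 - 91/76 = 697893/76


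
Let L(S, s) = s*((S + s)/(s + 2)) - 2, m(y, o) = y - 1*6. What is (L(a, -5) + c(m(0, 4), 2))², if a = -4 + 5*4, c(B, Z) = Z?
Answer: 3025/9 ≈ 336.11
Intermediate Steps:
m(y, o) = -6 + y (m(y, o) = y - 6 = -6 + y)
a = 16 (a = -4 + 20 = 16)
L(S, s) = -2 + s*(S + s)/(2 + s) (L(S, s) = s*((S + s)/(2 + s)) - 2 = s*(S + s)/(2 + s) - 2 = -2 + s*(S + s)/(2 + s))
(L(a, -5) + c(m(0, 4), 2))² = ((-4 + (-5)² - 2*(-5) + 16*(-5))/(2 - 5) + 2)² = ((-4 + 25 + 10 - 80)/(-3) + 2)² = (-⅓*(-49) + 2)² = (49/3 + 2)² = (55/3)² = 3025/9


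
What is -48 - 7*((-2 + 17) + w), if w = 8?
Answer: -209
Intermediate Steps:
-48 - 7*((-2 + 17) + w) = -48 - 7*((-2 + 17) + 8) = -48 - 7*(15 + 8) = -48 - 7*23 = -48 - 161 = -209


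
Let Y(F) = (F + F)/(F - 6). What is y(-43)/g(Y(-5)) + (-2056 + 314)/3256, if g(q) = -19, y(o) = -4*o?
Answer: -296565/30932 ≈ -9.5876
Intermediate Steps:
Y(F) = 2*F/(-6 + F) (Y(F) = (2*F)/(-6 + F) = 2*F/(-6 + F))
y(-43)/g(Y(-5)) + (-2056 + 314)/3256 = -4*(-43)/(-19) + (-2056 + 314)/3256 = 172*(-1/19) - 1742*1/3256 = -172/19 - 871/1628 = -296565/30932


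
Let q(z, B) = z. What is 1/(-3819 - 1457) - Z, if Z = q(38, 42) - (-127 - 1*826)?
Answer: -5228517/5276 ≈ -991.00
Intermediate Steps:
Z = 991 (Z = 38 - (-127 - 1*826) = 38 - (-127 - 826) = 38 - 1*(-953) = 38 + 953 = 991)
1/(-3819 - 1457) - Z = 1/(-3819 - 1457) - 1*991 = 1/(-5276) - 991 = -1/5276 - 991 = -5228517/5276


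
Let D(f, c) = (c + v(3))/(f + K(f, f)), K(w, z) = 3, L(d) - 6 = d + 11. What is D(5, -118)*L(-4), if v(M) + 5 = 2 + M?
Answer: -767/4 ≈ -191.75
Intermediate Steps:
L(d) = 17 + d (L(d) = 6 + (d + 11) = 6 + (11 + d) = 17 + d)
v(M) = -3 + M (v(M) = -5 + (2 + M) = -3 + M)
D(f, c) = c/(3 + f) (D(f, c) = (c + (-3 + 3))/(f + 3) = (c + 0)/(3 + f) = c/(3 + f))
D(5, -118)*L(-4) = (-118/(3 + 5))*(17 - 4) = -118/8*13 = -118*⅛*13 = -59/4*13 = -767/4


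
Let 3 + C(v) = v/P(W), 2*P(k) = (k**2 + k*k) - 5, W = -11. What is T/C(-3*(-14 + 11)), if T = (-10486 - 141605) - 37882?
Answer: 2143981/33 ≈ 64969.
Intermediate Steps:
P(k) = -5/2 + k**2 (P(k) = ((k**2 + k*k) - 5)/2 = ((k**2 + k**2) - 5)/2 = (2*k**2 - 5)/2 = (-5 + 2*k**2)/2 = -5/2 + k**2)
C(v) = -3 + 2*v/237 (C(v) = -3 + v/(-5/2 + (-11)**2) = -3 + v/(-5/2 + 121) = -3 + v/(237/2) = -3 + v*(2/237) = -3 + 2*v/237)
T = -189973 (T = -152091 - 37882 = -189973)
T/C(-3*(-14 + 11)) = -189973/(-3 + 2*(-3*(-14 + 11))/237) = -189973/(-3 + 2*(-3*(-3))/237) = -189973/(-3 + (2/237)*9) = -189973/(-3 + 6/79) = -189973/(-231/79) = -189973*(-79/231) = 2143981/33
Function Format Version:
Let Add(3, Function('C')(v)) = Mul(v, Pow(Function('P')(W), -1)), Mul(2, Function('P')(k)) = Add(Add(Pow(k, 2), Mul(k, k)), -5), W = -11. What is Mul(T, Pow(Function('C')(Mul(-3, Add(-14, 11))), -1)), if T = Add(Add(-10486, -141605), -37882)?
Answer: Rational(2143981, 33) ≈ 64969.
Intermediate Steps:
Function('P')(k) = Add(Rational(-5, 2), Pow(k, 2)) (Function('P')(k) = Mul(Rational(1, 2), Add(Add(Pow(k, 2), Mul(k, k)), -5)) = Mul(Rational(1, 2), Add(Add(Pow(k, 2), Pow(k, 2)), -5)) = Mul(Rational(1, 2), Add(Mul(2, Pow(k, 2)), -5)) = Mul(Rational(1, 2), Add(-5, Mul(2, Pow(k, 2)))) = Add(Rational(-5, 2), Pow(k, 2)))
Function('C')(v) = Add(-3, Mul(Rational(2, 237), v)) (Function('C')(v) = Add(-3, Mul(v, Pow(Add(Rational(-5, 2), Pow(-11, 2)), -1))) = Add(-3, Mul(v, Pow(Add(Rational(-5, 2), 121), -1))) = Add(-3, Mul(v, Pow(Rational(237, 2), -1))) = Add(-3, Mul(v, Rational(2, 237))) = Add(-3, Mul(Rational(2, 237), v)))
T = -189973 (T = Add(-152091, -37882) = -189973)
Mul(T, Pow(Function('C')(Mul(-3, Add(-14, 11))), -1)) = Mul(-189973, Pow(Add(-3, Mul(Rational(2, 237), Mul(-3, Add(-14, 11)))), -1)) = Mul(-189973, Pow(Add(-3, Mul(Rational(2, 237), Mul(-3, -3))), -1)) = Mul(-189973, Pow(Add(-3, Mul(Rational(2, 237), 9)), -1)) = Mul(-189973, Pow(Add(-3, Rational(6, 79)), -1)) = Mul(-189973, Pow(Rational(-231, 79), -1)) = Mul(-189973, Rational(-79, 231)) = Rational(2143981, 33)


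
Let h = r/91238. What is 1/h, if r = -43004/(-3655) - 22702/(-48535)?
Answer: 19041416219/2553147 ≈ 7458.0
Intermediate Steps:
r = 5106294/417401 (r = -43004*(-1/3655) - 22702*(-1/48535) = 43004/3655 + 22702/48535 = 5106294/417401 ≈ 12.234)
h = 2553147/19041416219 (h = (5106294/417401)/91238 = (5106294/417401)*(1/91238) = 2553147/19041416219 ≈ 0.00013408)
1/h = 1/(2553147/19041416219) = 19041416219/2553147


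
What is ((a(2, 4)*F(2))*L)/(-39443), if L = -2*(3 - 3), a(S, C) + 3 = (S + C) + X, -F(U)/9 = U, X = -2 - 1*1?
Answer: 0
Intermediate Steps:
X = -3 (X = -2 - 1 = -3)
F(U) = -9*U
a(S, C) = -6 + C + S (a(S, C) = -3 + ((S + C) - 3) = -3 + ((C + S) - 3) = -3 + (-3 + C + S) = -6 + C + S)
L = 0 (L = -2*0 = 0)
((a(2, 4)*F(2))*L)/(-39443) = (((-6 + 4 + 2)*(-9*2))*0)/(-39443) = ((0*(-18))*0)*(-1/39443) = (0*0)*(-1/39443) = 0*(-1/39443) = 0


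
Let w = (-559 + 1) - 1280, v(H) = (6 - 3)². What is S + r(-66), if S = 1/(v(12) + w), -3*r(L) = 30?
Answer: -18291/1829 ≈ -10.001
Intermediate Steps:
v(H) = 9 (v(H) = 3² = 9)
r(L) = -10 (r(L) = -⅓*30 = -10)
w = -1838 (w = -558 - 1280 = -1838)
S = -1/1829 (S = 1/(9 - 1838) = 1/(-1829) = -1/1829 ≈ -0.00054675)
S + r(-66) = -1/1829 - 10 = -18291/1829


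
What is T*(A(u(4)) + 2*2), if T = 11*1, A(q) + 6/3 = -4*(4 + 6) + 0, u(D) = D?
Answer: -418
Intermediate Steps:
A(q) = -42 (A(q) = -2 + (-4*(4 + 6) + 0) = -2 + (-4*10 + 0) = -2 + (-40 + 0) = -2 - 40 = -42)
T = 11
T*(A(u(4)) + 2*2) = 11*(-42 + 2*2) = 11*(-42 + 4) = 11*(-38) = -418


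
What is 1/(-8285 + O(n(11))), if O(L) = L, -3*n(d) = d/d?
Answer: -3/24856 ≈ -0.00012070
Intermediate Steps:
n(d) = -⅓ (n(d) = -d/(3*d) = -⅓*1 = -⅓)
1/(-8285 + O(n(11))) = 1/(-8285 - ⅓) = 1/(-24856/3) = -3/24856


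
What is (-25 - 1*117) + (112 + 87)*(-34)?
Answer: -6908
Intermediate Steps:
(-25 - 1*117) + (112 + 87)*(-34) = (-25 - 117) + 199*(-34) = -142 - 6766 = -6908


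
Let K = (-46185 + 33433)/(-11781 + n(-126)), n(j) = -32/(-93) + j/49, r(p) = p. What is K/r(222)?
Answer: 1383592/283822597 ≈ 0.0048748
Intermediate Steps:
n(j) = 32/93 + j/49 (n(j) = -32*(-1/93) + j*(1/49) = 32/93 + j/49)
K = 8301552/7670881 (K = (-46185 + 33433)/(-11781 + (32/93 + (1/49)*(-126))) = -12752/(-11781 + (32/93 - 18/7)) = -12752/(-11781 - 1450/651) = -12752/(-7670881/651) = -12752*(-651/7670881) = 8301552/7670881 ≈ 1.0822)
K/r(222) = (8301552/7670881)/222 = (8301552/7670881)*(1/222) = 1383592/283822597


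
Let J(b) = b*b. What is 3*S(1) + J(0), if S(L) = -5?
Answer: -15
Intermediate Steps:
J(b) = b**2
3*S(1) + J(0) = 3*(-5) + 0**2 = -15 + 0 = -15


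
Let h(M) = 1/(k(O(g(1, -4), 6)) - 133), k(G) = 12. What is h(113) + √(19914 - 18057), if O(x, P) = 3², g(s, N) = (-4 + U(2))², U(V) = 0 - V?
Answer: -1/121 + √1857 ≈ 43.085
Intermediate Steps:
U(V) = -V
g(s, N) = 36 (g(s, N) = (-4 - 1*2)² = (-4 - 2)² = (-6)² = 36)
O(x, P) = 9
h(M) = -1/121 (h(M) = 1/(12 - 133) = 1/(-121) = -1/121)
h(113) + √(19914 - 18057) = -1/121 + √(19914 - 18057) = -1/121 + √1857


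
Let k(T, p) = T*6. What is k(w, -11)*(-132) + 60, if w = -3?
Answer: 2436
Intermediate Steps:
k(T, p) = 6*T
k(w, -11)*(-132) + 60 = (6*(-3))*(-132) + 60 = -18*(-132) + 60 = 2376 + 60 = 2436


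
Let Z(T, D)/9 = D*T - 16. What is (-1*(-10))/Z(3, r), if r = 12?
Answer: 1/18 ≈ 0.055556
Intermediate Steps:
Z(T, D) = -144 + 9*D*T (Z(T, D) = 9*(D*T - 16) = 9*(-16 + D*T) = -144 + 9*D*T)
(-1*(-10))/Z(3, r) = (-1*(-10))/(-144 + 9*12*3) = 10/(-144 + 324) = 10/180 = 10*(1/180) = 1/18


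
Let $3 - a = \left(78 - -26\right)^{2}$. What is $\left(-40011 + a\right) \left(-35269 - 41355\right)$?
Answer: $3894338176$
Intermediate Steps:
$a = -10813$ ($a = 3 - \left(78 - -26\right)^{2} = 3 - \left(78 + 26\right)^{2} = 3 - 104^{2} = 3 - 10816 = -10813$)
$\left(-40011 + a\right) \left(-35269 - 41355\right) = \left(-40011 - 10813\right) \left(-35269 - 41355\right) = \left(-50824\right) \left(-76624\right) = 3894338176$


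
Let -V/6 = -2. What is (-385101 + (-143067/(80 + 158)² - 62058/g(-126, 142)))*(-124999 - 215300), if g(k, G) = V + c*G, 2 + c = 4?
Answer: 68702127444954756/523957 ≈ 1.3112e+11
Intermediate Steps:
c = 2 (c = -2 + 4 = 2)
V = 12 (V = -6*(-2) = 12)
g(k, G) = 12 + 2*G
(-385101 + (-143067/(80 + 158)² - 62058/g(-126, 142)))*(-124999 - 215300) = (-385101 + (-143067/(80 + 158)² - 62058/(12 + 2*142)))*(-124999 - 215300) = (-385101 + (-143067/(238²) - 62058/(12 + 284)))*(-340299) = (-385101 + (-143067/56644 - 62058/296))*(-340299) = (-385101 + (-143067*1/56644 - 62058*1/296))*(-340299) = (-385101 + (-143067/56644 - 31029/148))*(-340299) = (-385101 - 111173787/523957)*(-340299) = -201887538444/523957*(-340299) = 68702127444954756/523957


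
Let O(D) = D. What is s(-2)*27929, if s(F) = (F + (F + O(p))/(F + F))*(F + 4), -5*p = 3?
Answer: -754083/10 ≈ -75408.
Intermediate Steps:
p = -⅗ (p = -⅕*3 = -⅗ ≈ -0.60000)
s(F) = (4 + F)*(F + (-⅗ + F)/(2*F)) (s(F) = (F + (F - ⅗)/(F + F))*(F + 4) = (F + (-⅗ + F)/((2*F)))*(4 + F) = (F + (-⅗ + F)*(1/(2*F)))*(4 + F) = (F + (-⅗ + F)/(2*F))*(4 + F) = (4 + F)*(F + (-⅗ + F)/(2*F)))
s(-2)*27929 = ((⅒)*(-12 - 2*(17 + 10*(-2)² + 45*(-2)))/(-2))*27929 = ((⅒)*(-½)*(-12 - 2*(17 + 10*4 - 90)))*27929 = ((⅒)*(-½)*(-12 - 2*(17 + 40 - 90)))*27929 = ((⅒)*(-½)*(-12 - 2*(-33)))*27929 = ((⅒)*(-½)*(-12 + 66))*27929 = ((⅒)*(-½)*54)*27929 = -27/10*27929 = -754083/10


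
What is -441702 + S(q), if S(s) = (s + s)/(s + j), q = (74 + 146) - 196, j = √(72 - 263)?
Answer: 6*(-73617*√191 + 1766800*I)/(√191 - 24*I) ≈ -4.417e+5 - 0.86493*I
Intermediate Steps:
j = I*√191 (j = √(-191) = I*√191 ≈ 13.82*I)
q = 24 (q = 220 - 196 = 24)
S(s) = 2*s/(s + I*√191) (S(s) = (s + s)/(s + I*√191) = (2*s)/(s + I*√191) = 2*s/(s + I*√191))
-441702 + S(q) = -441702 + 2*24/(24 + I*√191) = -441702 + 48/(24 + I*√191)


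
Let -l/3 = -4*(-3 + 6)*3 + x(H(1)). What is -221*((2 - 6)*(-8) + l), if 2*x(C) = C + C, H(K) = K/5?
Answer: -154037/5 ≈ -30807.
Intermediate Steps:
H(K) = K/5 (H(K) = K*(1/5) = K/5)
x(C) = C (x(C) = (C + C)/2 = (2*C)/2 = C)
l = 537/5 (l = -3*(-4*(-3 + 6)*3 + (1/5)*1) = -3*(-4*3*3 + 1/5) = -3*(-12*3 + 1/5) = -3*(-36 + 1/5) = -3*(-179/5) = 537/5 ≈ 107.40)
-221*((2 - 6)*(-8) + l) = -221*((2 - 6)*(-8) + 537/5) = -221*(-4*(-8) + 537/5) = -221*(32 + 537/5) = -221*697/5 = -154037/5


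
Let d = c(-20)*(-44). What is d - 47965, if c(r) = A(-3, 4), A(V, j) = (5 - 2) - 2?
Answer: -48009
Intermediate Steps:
A(V, j) = 1 (A(V, j) = 3 - 2 = 1)
c(r) = 1
d = -44 (d = 1*(-44) = -44)
d - 47965 = -44 - 47965 = -48009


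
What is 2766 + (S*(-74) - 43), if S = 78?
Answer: -3049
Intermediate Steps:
2766 + (S*(-74) - 43) = 2766 + (78*(-74) - 43) = 2766 + (-5772 - 43) = 2766 - 5815 = -3049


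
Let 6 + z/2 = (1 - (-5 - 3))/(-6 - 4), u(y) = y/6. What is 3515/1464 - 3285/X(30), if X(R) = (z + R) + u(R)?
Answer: -11836805/77592 ≈ -152.55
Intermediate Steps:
u(y) = y/6 (u(y) = y*(⅙) = y/6)
z = -69/5 (z = -12 + 2*((1 - (-5 - 3))/(-6 - 4)) = -12 + 2*((1 - 1*(-8))/(-10)) = -12 + 2*((1 + 8)*(-⅒)) = -12 + 2*(9*(-⅒)) = -12 + 2*(-9/10) = -12 - 9/5 = -69/5 ≈ -13.800)
X(R) = -69/5 + 7*R/6 (X(R) = (-69/5 + R) + R/6 = -69/5 + 7*R/6)
3515/1464 - 3285/X(30) = 3515/1464 - 3285/(-69/5 + (7/6)*30) = 3515*(1/1464) - 3285/(-69/5 + 35) = 3515/1464 - 3285/106/5 = 3515/1464 - 3285*5/106 = 3515/1464 - 16425/106 = -11836805/77592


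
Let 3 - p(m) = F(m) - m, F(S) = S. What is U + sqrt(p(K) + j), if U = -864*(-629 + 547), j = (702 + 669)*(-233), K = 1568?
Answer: 70848 + 44*I*sqrt(165) ≈ 70848.0 + 565.19*I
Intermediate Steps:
j = -319443 (j = 1371*(-233) = -319443)
p(m) = 3 (p(m) = 3 - (m - m) = 3 - 1*0 = 3 + 0 = 3)
U = 70848 (U = -864*(-82) = 70848)
U + sqrt(p(K) + j) = 70848 + sqrt(3 - 319443) = 70848 + sqrt(-319440) = 70848 + 44*I*sqrt(165)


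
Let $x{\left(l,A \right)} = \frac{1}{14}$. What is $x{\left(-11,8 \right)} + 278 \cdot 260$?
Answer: $\frac{1011921}{14} \approx 72280.0$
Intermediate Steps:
$x{\left(l,A \right)} = \frac{1}{14}$
$x{\left(-11,8 \right)} + 278 \cdot 260 = \frac{1}{14} + 278 \cdot 260 = \frac{1}{14} + 72280 = \frac{1011921}{14}$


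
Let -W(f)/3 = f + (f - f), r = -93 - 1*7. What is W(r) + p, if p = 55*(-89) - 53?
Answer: -4648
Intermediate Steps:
r = -100 (r = -93 - 7 = -100)
W(f) = -3*f (W(f) = -3*(f + (f - f)) = -3*(f + 0) = -3*f)
p = -4948 (p = -4895 - 53 = -4948)
W(r) + p = -3*(-100) - 4948 = 300 - 4948 = -4648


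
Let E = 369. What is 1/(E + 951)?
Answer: 1/1320 ≈ 0.00075758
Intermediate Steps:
1/(E + 951) = 1/(369 + 951) = 1/1320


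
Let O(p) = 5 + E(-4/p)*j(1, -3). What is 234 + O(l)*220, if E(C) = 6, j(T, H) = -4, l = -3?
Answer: -3946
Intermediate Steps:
O(p) = -19 (O(p) = 5 + 6*(-4) = 5 - 24 = -19)
234 + O(l)*220 = 234 - 19*220 = 234 - 4180 = -3946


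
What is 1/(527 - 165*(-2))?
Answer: 1/857 ≈ 0.0011669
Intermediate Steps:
1/(527 - 165*(-2)) = 1/(527 + 330) = 1/857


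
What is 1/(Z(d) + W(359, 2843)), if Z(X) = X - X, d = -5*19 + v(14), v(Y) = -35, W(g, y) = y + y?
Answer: 1/5686 ≈ 0.00017587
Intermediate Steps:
W(g, y) = 2*y
d = -130 (d = -5*19 - 35 = -95 - 35 = -130)
Z(X) = 0
1/(Z(d) + W(359, 2843)) = 1/(0 + 2*2843) = 1/(0 + 5686) = 1/5686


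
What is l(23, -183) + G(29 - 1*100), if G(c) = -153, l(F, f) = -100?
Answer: -253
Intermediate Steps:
l(23, -183) + G(29 - 1*100) = -100 - 153 = -253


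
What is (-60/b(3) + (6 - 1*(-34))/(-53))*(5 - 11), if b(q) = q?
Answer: 6600/53 ≈ 124.53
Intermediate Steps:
(-60/b(3) + (6 - 1*(-34))/(-53))*(5 - 11) = (-60/3 + (6 - 1*(-34))/(-53))*(5 - 11) = (-60*⅓ + (6 + 34)*(-1/53))*(-6) = (-20 + 40*(-1/53))*(-6) = (-20 - 40/53)*(-6) = -1100/53*(-6) = 6600/53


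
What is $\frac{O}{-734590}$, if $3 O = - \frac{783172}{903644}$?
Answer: $\frac{195793}{497855884470} \approx 3.9327 \cdot 10^{-7}$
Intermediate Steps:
$O = - \frac{195793}{677733}$ ($O = \frac{\left(-783172\right) \frac{1}{903644}}{3} = \frac{1}{3} \left(- \frac{195793}{225911}\right) = - \frac{195793}{677733} \approx -0.28889$)
$\frac{O}{-734590} = - \frac{195793}{677733 \left(-734590\right)} = \left(- \frac{195793}{677733}\right) \left(- \frac{1}{734590}\right) = \frac{195793}{497855884470}$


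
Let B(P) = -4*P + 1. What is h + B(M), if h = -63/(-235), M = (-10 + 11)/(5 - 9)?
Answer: 533/235 ≈ 2.2681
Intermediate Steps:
M = -¼ (M = 1/(-4) = 1*(-¼) = -¼ ≈ -0.25000)
h = 63/235 (h = -63*(-1/235) = 63/235 ≈ 0.26809)
B(P) = 1 - 4*P
h + B(M) = 63/235 + (1 - 4*(-¼)) = 63/235 + (1 + 1) = 63/235 + 2 = 533/235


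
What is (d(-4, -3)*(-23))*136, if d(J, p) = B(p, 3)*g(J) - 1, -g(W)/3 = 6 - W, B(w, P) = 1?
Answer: 96968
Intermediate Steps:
g(W) = -18 + 3*W (g(W) = -3*(6 - W) = -18 + 3*W)
d(J, p) = -19 + 3*J (d(J, p) = 1*(-18 + 3*J) - 1 = (-18 + 3*J) - 1 = -19 + 3*J)
(d(-4, -3)*(-23))*136 = ((-19 + 3*(-4))*(-23))*136 = ((-19 - 12)*(-23))*136 = -31*(-23)*136 = 713*136 = 96968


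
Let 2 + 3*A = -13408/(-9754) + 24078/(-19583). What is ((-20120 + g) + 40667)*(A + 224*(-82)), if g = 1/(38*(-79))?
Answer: -162315065043150055630/430064828373 ≈ -3.7742e+8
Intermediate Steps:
A = -177156556/286518873 (A = -⅔ + (-13408/(-9754) + 24078/(-19583))/3 = -⅔ + (-13408*(-1/9754) + 24078*(-1/19583))/3 = -⅔ + (6704/4877 - 24078/19583)/3 = -⅔ + (⅓)*(13856026/95506291) = -⅔ + 13856026/286518873 = -177156556/286518873 ≈ -0.61831)
g = -1/3002 (g = 1/(-3002) = -1/3002 ≈ -0.00033311)
((-20120 + g) + 40667)*(A + 224*(-82)) = ((-20120 - 1/3002) + 40667)*(-177156556/286518873 + 224*(-82)) = (-60400241/3002 + 40667)*(-177156556/286518873 - 18368) = (61682093/3002)*(-5262955815820/286518873) = -162315065043150055630/430064828373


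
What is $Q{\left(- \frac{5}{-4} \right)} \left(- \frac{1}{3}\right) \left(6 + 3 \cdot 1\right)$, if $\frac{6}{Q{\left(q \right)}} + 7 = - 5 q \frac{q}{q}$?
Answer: $\frac{72}{53} \approx 1.3585$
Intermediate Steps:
$Q{\left(q \right)} = \frac{6}{-7 - 5 q}$ ($Q{\left(q \right)} = \frac{6}{-7 + - 5 q \frac{q}{q}} = \frac{6}{-7 + - 5 q 1} = \frac{6}{-7 - 5 q}$)
$Q{\left(- \frac{5}{-4} \right)} \left(- \frac{1}{3}\right) \left(6 + 3 \cdot 1\right) = - \frac{6}{7 + 5 \left(- \frac{5}{-4}\right)} \left(- \frac{1}{3}\right) \left(6 + 3 \cdot 1\right) = - \frac{6}{7 + 5 \left(\left(-5\right) \left(- \frac{1}{4}\right)\right)} \left(\left(-1\right) \frac{1}{3}\right) \left(6 + 3\right) = - \frac{6}{7 + 5 \cdot \frac{5}{4}} \left(- \frac{1}{3}\right) 9 = - \frac{6}{7 + \frac{25}{4}} \left(- \frac{1}{3}\right) 9 = - \frac{6}{\frac{53}{4}} \left(- \frac{1}{3}\right) 9 = \left(-6\right) \frac{4}{53} \left(- \frac{1}{3}\right) 9 = \left(- \frac{24}{53}\right) \left(- \frac{1}{3}\right) 9 = \frac{8}{53} \cdot 9 = \frac{72}{53}$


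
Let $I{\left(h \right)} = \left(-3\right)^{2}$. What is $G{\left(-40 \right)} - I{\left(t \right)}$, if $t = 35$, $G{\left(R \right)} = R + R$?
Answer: $-89$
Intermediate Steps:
$G{\left(R \right)} = 2 R$
$I{\left(h \right)} = 9$
$G{\left(-40 \right)} - I{\left(t \right)} = 2 \left(-40\right) - 9 = -80 - 9 = -89$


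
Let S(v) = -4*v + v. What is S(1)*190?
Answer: -570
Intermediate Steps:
S(v) = -3*v
S(1)*190 = -3*1*190 = -3*190 = -570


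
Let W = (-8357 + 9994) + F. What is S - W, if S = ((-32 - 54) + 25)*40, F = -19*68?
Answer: -2785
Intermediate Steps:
F = -1292
S = -2440 (S = (-86 + 25)*40 = -61*40 = -2440)
W = 345 (W = (-8357 + 9994) - 1292 = 1637 - 1292 = 345)
S - W = -2440 - 1*345 = -2440 - 345 = -2785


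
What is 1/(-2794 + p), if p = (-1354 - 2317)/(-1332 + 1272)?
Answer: -60/163969 ≈ -0.00036592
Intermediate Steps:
p = 3671/60 (p = -3671/(-60) = -3671*(-1/60) = 3671/60 ≈ 61.183)
1/(-2794 + p) = 1/(-2794 + 3671/60) = 1/(-163969/60) = -60/163969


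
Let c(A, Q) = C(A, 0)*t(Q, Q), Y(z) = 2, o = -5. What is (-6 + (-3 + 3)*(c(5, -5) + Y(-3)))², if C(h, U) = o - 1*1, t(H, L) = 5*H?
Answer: 36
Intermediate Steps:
C(h, U) = -6 (C(h, U) = -5 - 1*1 = -5 - 1 = -6)
c(A, Q) = -30*Q
(-6 + (-3 + 3)*(c(5, -5) + Y(-3)))² = (-6 + (-3 + 3)*(-30*(-5) + 2))² = (-6 + 0*(150 + 2))² = (-6 + 0*152)² = (-6 + 0)² = (-6)² = 36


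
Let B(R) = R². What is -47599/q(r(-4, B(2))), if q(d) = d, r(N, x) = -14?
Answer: 47599/14 ≈ 3399.9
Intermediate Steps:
-47599/q(r(-4, B(2))) = -47599/(-14) = -47599*(-1/14) = 47599/14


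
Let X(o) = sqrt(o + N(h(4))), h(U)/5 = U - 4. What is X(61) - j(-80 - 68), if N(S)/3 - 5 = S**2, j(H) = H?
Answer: 148 + 2*sqrt(19) ≈ 156.72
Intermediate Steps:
h(U) = -20 + 5*U (h(U) = 5*(U - 4) = 5*(-4 + U) = -20 + 5*U)
N(S) = 15 + 3*S**2
X(o) = sqrt(15 + o) (X(o) = sqrt(o + (15 + 3*(-20 + 5*4)**2)) = sqrt(o + (15 + 3*(-20 + 20)**2)) = sqrt(o + (15 + 3*0**2)) = sqrt(o + (15 + 3*0)) = sqrt(o + (15 + 0)) = sqrt(o + 15) = sqrt(15 + o))
X(61) - j(-80 - 68) = sqrt(15 + 61) - (-80 - 68) = sqrt(76) - 1*(-148) = 2*sqrt(19) + 148 = 148 + 2*sqrt(19)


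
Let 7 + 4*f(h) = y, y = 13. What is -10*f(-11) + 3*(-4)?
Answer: -27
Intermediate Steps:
f(h) = 3/2 (f(h) = -7/4 + (1/4)*13 = -7/4 + 13/4 = 3/2)
-10*f(-11) + 3*(-4) = -10*3/2 + 3*(-4) = -15 - 12 = -27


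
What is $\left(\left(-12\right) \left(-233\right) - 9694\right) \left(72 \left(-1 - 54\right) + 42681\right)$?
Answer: $-267097458$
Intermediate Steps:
$\left(\left(-12\right) \left(-233\right) - 9694\right) \left(72 \left(-1 - 54\right) + 42681\right) = \left(2796 - 9694\right) \left(72 \left(-55\right) + 42681\right) = - 6898 \left(-3960 + 42681\right) = \left(-6898\right) 38721 = -267097458$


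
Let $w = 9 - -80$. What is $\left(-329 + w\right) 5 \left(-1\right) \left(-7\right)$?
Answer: $-8400$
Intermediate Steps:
$w = 89$ ($w = 9 + 80 = 89$)
$\left(-329 + w\right) 5 \left(-1\right) \left(-7\right) = \left(-329 + 89\right) 5 \left(-1\right) \left(-7\right) = - 240 \left(\left(-5\right) \left(-7\right)\right) = \left(-240\right) 35 = -8400$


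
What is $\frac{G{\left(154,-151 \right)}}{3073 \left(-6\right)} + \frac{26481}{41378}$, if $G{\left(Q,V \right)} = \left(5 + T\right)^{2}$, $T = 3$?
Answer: $\frac{242804243}{381463782} \approx 0.63651$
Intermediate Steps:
$G{\left(Q,V \right)} = 64$ ($G{\left(Q,V \right)} = \left(5 + 3\right)^{2} = 8^{2} = 64$)
$\frac{G{\left(154,-151 \right)}}{3073 \left(-6\right)} + \frac{26481}{41378} = \frac{64}{3073 \left(-6\right)} + \frac{26481}{41378} = \frac{64}{-18438} + 26481 \cdot \frac{1}{41378} = 64 \left(- \frac{1}{18438}\right) + \frac{26481}{41378} = - \frac{32}{9219} + \frac{26481}{41378} = \frac{242804243}{381463782}$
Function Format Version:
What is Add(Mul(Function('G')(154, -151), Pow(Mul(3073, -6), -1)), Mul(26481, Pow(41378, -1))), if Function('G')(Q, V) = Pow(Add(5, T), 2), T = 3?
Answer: Rational(242804243, 381463782) ≈ 0.63651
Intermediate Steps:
Function('G')(Q, V) = 64 (Function('G')(Q, V) = Pow(Add(5, 3), 2) = Pow(8, 2) = 64)
Add(Mul(Function('G')(154, -151), Pow(Mul(3073, -6), -1)), Mul(26481, Pow(41378, -1))) = Add(Mul(64, Pow(Mul(3073, -6), -1)), Mul(26481, Pow(41378, -1))) = Add(Mul(64, Pow(-18438, -1)), Mul(26481, Rational(1, 41378))) = Add(Mul(64, Rational(-1, 18438)), Rational(26481, 41378)) = Add(Rational(-32, 9219), Rational(26481, 41378)) = Rational(242804243, 381463782)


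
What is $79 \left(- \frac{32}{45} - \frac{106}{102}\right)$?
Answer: $- \frac{105781}{765} \approx -138.28$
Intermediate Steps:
$79 \left(- \frac{32}{45} - \frac{106}{102}\right) = 79 \left(\left(-32\right) \frac{1}{45} - \frac{53}{51}\right) = 79 \left(- \frac{32}{45} - \frac{53}{51}\right) = 79 \left(- \frac{1339}{765}\right) = - \frac{105781}{765}$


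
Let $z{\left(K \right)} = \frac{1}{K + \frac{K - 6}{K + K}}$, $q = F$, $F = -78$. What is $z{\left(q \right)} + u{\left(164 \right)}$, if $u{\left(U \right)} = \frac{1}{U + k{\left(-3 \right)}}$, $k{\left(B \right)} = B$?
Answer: $- \frac{1086}{162127} \approx -0.0066985$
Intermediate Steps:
$q = -78$
$z{\left(K \right)} = \frac{1}{K + \frac{-6 + K}{2 K}}$
$u{\left(U \right)} = \frac{1}{-3 + U}$ ($u{\left(U \right)} = \frac{1}{U - 3} = \frac{1}{-3 + U}$)
$z{\left(q \right)} + u{\left(164 \right)} = 2 \left(-78\right) \frac{1}{-6 - 78 + 2 \left(-78\right)^{2}} + \frac{1}{-3 + 164} = 2 \left(-78\right) \frac{1}{-6 - 78 + 2 \cdot 6084} + \frac{1}{161} = 2 \left(-78\right) \frac{1}{-6 - 78 + 12168} + \frac{1}{161} = 2 \left(-78\right) \frac{1}{12084} + \frac{1}{161} = - \frac{13}{1007} + \frac{1}{161} = - \frac{1086}{162127}$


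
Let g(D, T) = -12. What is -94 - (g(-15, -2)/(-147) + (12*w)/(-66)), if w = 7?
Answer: -50024/539 ≈ -92.809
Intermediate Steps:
-94 - (g(-15, -2)/(-147) + (12*w)/(-66)) = -94 - (-12/(-147) + (12*7)/(-66)) = -94 - (-12*(-1/147) + 84*(-1/66)) = -94 - (4/49 - 14/11) = -94 - 1*(-642/539) = -94 + 642/539 = -50024/539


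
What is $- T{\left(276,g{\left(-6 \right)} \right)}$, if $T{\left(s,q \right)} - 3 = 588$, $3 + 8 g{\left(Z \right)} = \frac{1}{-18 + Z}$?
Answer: $-591$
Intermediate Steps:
$g{\left(Z \right)} = - \frac{3}{8} + \frac{1}{8 \left(-18 + Z\right)}$
$T{\left(s,q \right)} = 591$ ($T{\left(s,q \right)} = 3 + 588 = 591$)
$- T{\left(276,g{\left(-6 \right)} \right)} = \left(-1\right) 591 = -591$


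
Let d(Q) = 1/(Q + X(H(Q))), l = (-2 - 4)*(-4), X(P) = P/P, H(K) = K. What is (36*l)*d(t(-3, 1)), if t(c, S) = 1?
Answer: 432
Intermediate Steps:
X(P) = 1
l = 24 (l = -6*(-4) = 24)
d(Q) = 1/(1 + Q) (d(Q) = 1/(Q + 1) = 1/(1 + Q))
(36*l)*d(t(-3, 1)) = (36*24)/(1 + 1) = 864/2 = 864*(½) = 432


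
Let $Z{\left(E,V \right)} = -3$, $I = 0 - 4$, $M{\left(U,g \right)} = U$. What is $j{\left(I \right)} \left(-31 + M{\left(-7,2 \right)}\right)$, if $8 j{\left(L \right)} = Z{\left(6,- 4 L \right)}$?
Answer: $\frac{57}{4} \approx 14.25$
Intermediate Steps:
$I = -4$
$j{\left(L \right)} = - \frac{3}{8}$ ($j{\left(L \right)} = \frac{1}{8} \left(-3\right) = - \frac{3}{8}$)
$j{\left(I \right)} \left(-31 + M{\left(-7,2 \right)}\right) = - \frac{3 \left(-31 - 7\right)}{8} = \left(- \frac{3}{8}\right) \left(-38\right) = \frac{57}{4}$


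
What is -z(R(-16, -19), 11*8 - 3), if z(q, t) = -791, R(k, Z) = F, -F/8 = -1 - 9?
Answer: 791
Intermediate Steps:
F = 80 (F = -8*(-1 - 9) = -8*(-10) = 80)
R(k, Z) = 80
-z(R(-16, -19), 11*8 - 3) = -1*(-791) = 791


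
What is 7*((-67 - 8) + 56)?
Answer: -133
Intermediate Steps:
7*((-67 - 8) + 56) = 7*(-75 + 56) = 7*(-19) = -133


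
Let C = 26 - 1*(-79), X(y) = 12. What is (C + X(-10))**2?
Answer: 13689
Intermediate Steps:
C = 105 (C = 26 + 79 = 105)
(C + X(-10))**2 = (105 + 12)**2 = 117**2 = 13689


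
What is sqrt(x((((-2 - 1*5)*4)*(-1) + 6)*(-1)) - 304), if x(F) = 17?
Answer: I*sqrt(287) ≈ 16.941*I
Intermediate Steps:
sqrt(x((((-2 - 1*5)*4)*(-1) + 6)*(-1)) - 304) = sqrt(17 - 304) = sqrt(-287) = I*sqrt(287)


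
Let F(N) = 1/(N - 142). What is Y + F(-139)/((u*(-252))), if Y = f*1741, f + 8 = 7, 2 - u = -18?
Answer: -2465673839/1416240 ≈ -1741.0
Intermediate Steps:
u = 20 (u = 2 - 1*(-18) = 2 + 18 = 20)
f = -1 (f = -8 + 7 = -1)
F(N) = 1/(-142 + N)
Y = -1741 (Y = -1*1741 = -1741)
Y + F(-139)/((u*(-252))) = -1741 + 1/((-142 - 139)*((20*(-252)))) = -1741 + 1/(-281*(-5040)) = -1741 - 1/281*(-1/5040) = -1741 + 1/1416240 = -2465673839/1416240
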